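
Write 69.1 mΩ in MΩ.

milli = 10^-3, mega = 10^6; factor is 10^-9.
69.1 × 10^-9 = 0.0000000691

0.0000000691 MΩ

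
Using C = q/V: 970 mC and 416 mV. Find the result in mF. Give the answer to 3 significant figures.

(970e-3) / (416e-3) = 2.3317 F

2330 mF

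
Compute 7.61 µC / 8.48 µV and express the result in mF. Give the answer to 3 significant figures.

897 mF

(7.61 × 10⁻⁶) / (8.48 × 10⁻⁶) = 0.89741 F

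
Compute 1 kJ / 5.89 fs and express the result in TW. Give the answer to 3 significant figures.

170000 TW

(1 × 10³) / (5.89 × 10⁻¹⁵) = 0.16978 × 10¹⁸ W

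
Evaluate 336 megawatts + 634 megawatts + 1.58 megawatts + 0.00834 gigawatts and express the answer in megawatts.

In megawatts:
  336 megawatts → 336
  634 megawatts → 634
  1.58 megawatts → 1.58
  0.00834 gigawatts = 0.00834 × 10^3 megawatts = 8.34
Sum: 336 + 634 + 1.58 + 8.34 = 979.92

979.92 megawatts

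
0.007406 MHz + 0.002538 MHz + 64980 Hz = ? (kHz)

74.924 kHz

In kHz:
  0.007406 MHz = 0.007406 × 10³ kHz = 7.406
  0.002538 MHz = 0.002538 × 10³ kHz = 2.538
  64980 Hz = 64980 × 10⁻³ kHz = 64.98
Sum: 7.406 + 2.538 + 64.98 = 74.924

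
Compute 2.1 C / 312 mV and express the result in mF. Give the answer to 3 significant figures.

6730 mF

(2.1) / (312e-3) = 0.0067308e3 F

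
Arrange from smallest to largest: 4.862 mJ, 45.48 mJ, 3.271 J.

4.862 mJ < 45.48 mJ < 3.271 J

4.862 mJ = 0.004862 J
45.48 mJ = 0.04548 J
3.271 J = 3.271 J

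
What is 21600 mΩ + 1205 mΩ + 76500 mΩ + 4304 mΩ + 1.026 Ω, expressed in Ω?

In Ω:
  21600 mΩ = 21600 × 10^-3 Ω = 21.6
  1205 mΩ = 1205 × 10^-3 Ω = 1.205
  76500 mΩ = 76500 × 10^-3 Ω = 76.5
  4304 mΩ = 4304 × 10^-3 Ω = 4.304
  1.026 Ω → 1.026
Sum: 21.6 + 1.205 + 76.5 + 4.304 + 1.026 = 104.635

104.635 Ω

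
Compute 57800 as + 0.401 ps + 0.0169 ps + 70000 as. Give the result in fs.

545.7 fs

In fs:
  57800 as = 57800 × 10⁻³ fs = 57.8
  0.401 ps = 0.401 × 10³ fs = 401
  0.0169 ps = 0.0169 × 10³ fs = 16.9
  70000 as = 70000 × 10⁻³ fs = 70
Sum: 57.8 + 401 + 16.9 + 70 = 545.7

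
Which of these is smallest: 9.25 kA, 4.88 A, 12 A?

4.88 A

9.25 kA = 9250 A
4.88 A = 4.88 A
12 A = 12 A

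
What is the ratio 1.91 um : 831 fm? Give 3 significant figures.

2300000

(1.91e-6) / (831e-15) = 0.002298e9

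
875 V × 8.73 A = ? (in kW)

7.63875 kW

875 × 8.73 = 7638.75 W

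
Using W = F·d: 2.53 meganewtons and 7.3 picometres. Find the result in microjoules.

18.469 microjoules

2.53e6 × 7.3e-12 = 18.469e-6 J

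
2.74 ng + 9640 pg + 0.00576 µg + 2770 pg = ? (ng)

20.91 ng

In ng:
  2.74 ng → 2.74
  9640 pg = 9640e-3 ng = 9.64
  0.00576 µg = 0.00576e3 ng = 5.76
  2770 pg = 2770e-3 ng = 2.77
Sum: 2.74 + 9.64 + 5.76 + 2.77 = 20.91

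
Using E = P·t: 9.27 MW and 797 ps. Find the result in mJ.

9.27 × 10^6 × 797 × 10^-12 = 7388.19 × 10^-6 J

7.38819 mJ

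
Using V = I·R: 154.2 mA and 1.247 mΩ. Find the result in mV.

0.1922874 mV

154.2 × 10⁻³ × 1.247 × 10⁻³ = 192.2874 × 10⁻⁶ V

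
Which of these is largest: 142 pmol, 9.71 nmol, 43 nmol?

142 pmol = 0.000000000142 mol
9.71 nmol = 0.00000000971 mol
43 nmol = 0.000000043 mol

43 nmol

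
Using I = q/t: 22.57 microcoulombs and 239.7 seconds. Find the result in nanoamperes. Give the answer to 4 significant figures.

(22.57e-6) / (239.7) = 0.0941594e-6 A

94.16 nanoamperes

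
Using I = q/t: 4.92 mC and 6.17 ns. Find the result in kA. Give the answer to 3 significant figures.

797 kA

(4.92 × 10⁻³) / (6.17 × 10⁻⁹) = 0.79741 × 10⁶ A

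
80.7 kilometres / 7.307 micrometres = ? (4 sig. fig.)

(80.7 × 10^3) / (7.307 × 10^-6) = 11.044 × 10^9

11040000000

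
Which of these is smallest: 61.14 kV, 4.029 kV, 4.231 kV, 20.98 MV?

61.14 kV = 61140 V
4.029 kV = 4029 V
4.231 kV = 4231 V
20.98 MV = 20980000 V

4.029 kV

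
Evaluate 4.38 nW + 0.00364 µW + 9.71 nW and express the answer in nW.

17.73 nW

In nW:
  4.38 nW → 4.38
  0.00364 µW = 0.00364 × 10^3 nW = 3.64
  9.71 nW → 9.71
Sum: 4.38 + 3.64 + 9.71 = 17.73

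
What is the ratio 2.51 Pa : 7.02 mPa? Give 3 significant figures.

(2.51) / (7.02 × 10⁻³) = 0.3575 × 10³

358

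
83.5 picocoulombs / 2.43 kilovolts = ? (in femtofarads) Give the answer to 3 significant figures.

34.4 femtofarads

(83.5e-12) / (2.43e3) = 34.362e-15 F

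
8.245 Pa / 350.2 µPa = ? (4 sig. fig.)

(8.245) / (350.2 × 10⁻⁶) = 0.023544 × 10⁶

23540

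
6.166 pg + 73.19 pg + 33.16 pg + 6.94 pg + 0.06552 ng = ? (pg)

In pg:
  6.166 pg → 6.166
  73.19 pg → 73.19
  33.16 pg → 33.16
  6.94 pg → 6.94
  0.06552 ng = 0.06552 × 10³ pg = 65.52
Sum: 6.166 + 73.19 + 33.16 + 6.94 + 65.52 = 184.976

184.976 pg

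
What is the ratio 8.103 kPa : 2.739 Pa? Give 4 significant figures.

(8.103 × 10^3) / (2.739) = 2.9584 × 10^3

2958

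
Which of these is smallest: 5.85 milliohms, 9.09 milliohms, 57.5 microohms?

5.85 milliohms = 0.00585 ohms
9.09 milliohms = 0.00909 ohms
57.5 microohms = 0.0000575 ohms

57.5 microohms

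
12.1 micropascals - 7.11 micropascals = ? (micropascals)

4.99 micropascals

In micropascals:
  12.1 micropascals → 12.1
  7.11 micropascals → 7.11
Difference: 12.1 - 7.11 = 4.99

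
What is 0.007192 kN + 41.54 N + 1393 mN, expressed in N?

50.125 N

In N:
  0.007192 kN = 0.007192 × 10³ N = 7.192
  41.54 N → 41.54
  1393 mN = 1393 × 10⁻³ N = 1.393
Sum: 7.192 + 41.54 + 1.393 = 50.125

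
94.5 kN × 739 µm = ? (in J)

69.8355 J

94.5 × 10^3 × 739 × 10^-6 = 69835.5 × 10^-3 J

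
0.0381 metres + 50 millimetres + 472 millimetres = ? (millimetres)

560.1 millimetres

In millimetres:
  0.0381 metres = 0.0381 × 10³ millimetres = 38.1
  50 millimetres → 50
  472 millimetres → 472
Sum: 38.1 + 50 + 472 = 560.1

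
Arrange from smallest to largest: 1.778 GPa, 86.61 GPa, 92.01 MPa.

1.778 GPa = 1778000000 Pa
86.61 GPa = 86610000000 Pa
92.01 MPa = 92010000 Pa

92.01 MPa < 1.778 GPa < 86.61 GPa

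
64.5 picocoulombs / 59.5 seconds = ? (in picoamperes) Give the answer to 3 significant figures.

(64.5 × 10^-12) / (59.5) = 1.084 × 10^-12 A

1.08 picoamperes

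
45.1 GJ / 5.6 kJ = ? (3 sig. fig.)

(45.1e9) / (5.6e3) = 8.054e6

8050000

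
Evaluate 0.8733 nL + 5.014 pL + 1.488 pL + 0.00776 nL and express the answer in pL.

In pL:
  0.8733 nL = 0.8733 × 10^3 pL = 873.3
  5.014 pL → 5.014
  1.488 pL → 1.488
  0.00776 nL = 0.00776 × 10^3 pL = 7.76
Sum: 873.3 + 5.014 + 1.488 + 7.76 = 887.562

887.562 pL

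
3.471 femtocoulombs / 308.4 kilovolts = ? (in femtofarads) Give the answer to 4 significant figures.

0.00001125 femtofarads

(3.471 × 10^-15) / (308.4 × 10^3) = 0.0112549 × 10^-18 F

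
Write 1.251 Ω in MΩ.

0.000001251 MΩ

(no prefix) = 10⁰, mega = 10⁶; factor is 10⁻⁶.
1.251 × 10⁻⁶ = 0.000001251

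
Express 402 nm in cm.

0.0000402 cm

nano = 10^-9, centi = 10^-2; factor is 10^-7.
402 × 10^-7 = 0.0000402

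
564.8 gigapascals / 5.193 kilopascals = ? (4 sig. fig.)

(564.8 × 10⁹) / (5.193 × 10³) = 108.76 × 10⁶

108800000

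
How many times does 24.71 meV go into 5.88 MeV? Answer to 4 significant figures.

(5.88 × 10⁶) / (24.71 × 10⁻³) = 0.23796 × 10⁹

238000000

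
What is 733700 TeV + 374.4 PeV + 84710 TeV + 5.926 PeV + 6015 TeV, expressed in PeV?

In PeV:
  733700 TeV = 733700 × 10⁻³ PeV = 733.7
  374.4 PeV → 374.4
  84710 TeV = 84710 × 10⁻³ PeV = 84.71
  5.926 PeV → 5.926
  6015 TeV = 6015 × 10⁻³ PeV = 6.015
Sum: 733.7 + 374.4 + 84.71 + 5.926 + 6.015 = 1204.751

1204.751 PeV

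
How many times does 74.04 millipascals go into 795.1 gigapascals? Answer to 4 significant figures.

10740000000000

(795.1e9) / (74.04e-3) = 10.739e12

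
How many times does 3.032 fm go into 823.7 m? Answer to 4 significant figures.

(823.7) / (3.032 × 10^-15) = 271.67 × 10^15

271700000000000000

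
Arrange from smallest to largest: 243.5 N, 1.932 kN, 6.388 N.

243.5 N = 243.5 N
1.932 kN = 1932 N
6.388 N = 6.388 N

6.388 N < 243.5 N < 1.932 kN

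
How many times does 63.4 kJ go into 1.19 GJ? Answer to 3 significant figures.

18800

(1.19e9) / (63.4e3) = 0.01877e6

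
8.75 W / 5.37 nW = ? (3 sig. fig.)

(8.75) / (5.37 × 10⁻⁹) = 1.629 × 10⁹

1630000000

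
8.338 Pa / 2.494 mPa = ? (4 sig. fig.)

(8.338) / (2.494e-3) = 3.3432e3

3343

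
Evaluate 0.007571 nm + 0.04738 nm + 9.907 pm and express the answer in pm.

In pm:
  0.007571 nm = 0.007571 × 10^3 pm = 7.571
  0.04738 nm = 0.04738 × 10^3 pm = 47.38
  9.907 pm → 9.907
Sum: 7.571 + 47.38 + 9.907 = 64.858

64.858 pm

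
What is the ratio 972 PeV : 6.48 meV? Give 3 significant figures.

150000000000000000000

(972 × 10¹⁵) / (6.48 × 10⁻³) = 150 × 10¹⁸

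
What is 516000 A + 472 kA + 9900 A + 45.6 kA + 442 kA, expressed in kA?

In kA:
  516000 A = 516000e-3 kA = 516
  472 kA → 472
  9900 A = 9900e-3 kA = 9.9
  45.6 kA → 45.6
  442 kA → 442
Sum: 516 + 472 + 9.9 + 45.6 + 442 = 1485.5

1485.5 kA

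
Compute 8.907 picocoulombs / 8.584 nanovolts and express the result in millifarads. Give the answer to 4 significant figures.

1.038 millifarads

(8.907 × 10⁻¹²) / (8.584 × 10⁻⁹) = 1.03763 × 10⁻³ F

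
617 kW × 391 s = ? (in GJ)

617 × 10³ × 391 = 241247 × 10³ J

0.241247 GJ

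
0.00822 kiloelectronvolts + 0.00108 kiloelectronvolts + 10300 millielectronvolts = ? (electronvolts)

In electronvolts:
  0.00822 kiloelectronvolts = 0.00822 × 10³ electronvolts = 8.22
  0.00108 kiloelectronvolts = 0.00108 × 10³ electronvolts = 1.08
  10300 millielectronvolts = 10300 × 10⁻³ electronvolts = 10.3
Sum: 8.22 + 1.08 + 10.3 = 19.6

19.6 electronvolts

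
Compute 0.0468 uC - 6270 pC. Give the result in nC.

40.53 nC

In nC:
  0.0468 uC = 0.0468e3 nC = 46.8
  6270 pC = 6270e-3 nC = 6.27
Difference: 46.8 - 6.27 = 40.53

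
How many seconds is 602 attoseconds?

atto = 10^-18, (no prefix) = 10^0; factor is 10^-18.
602 × 10^-18 = 0.000000000000000602

0.000000000000000602 seconds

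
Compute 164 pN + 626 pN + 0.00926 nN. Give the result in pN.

In pN:
  164 pN → 164
  626 pN → 626
  0.00926 nN = 0.00926e3 pN = 9.26
Sum: 164 + 626 + 9.26 = 799.26

799.26 pN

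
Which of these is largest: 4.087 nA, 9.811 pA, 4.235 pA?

4.087 nA = 0.000000004087 A
9.811 pA = 0.000000000009811 A
4.235 pA = 0.000000000004235 A

4.087 nA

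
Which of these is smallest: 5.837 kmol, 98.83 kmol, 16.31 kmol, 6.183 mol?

5.837 kmol = 5837 mol
98.83 kmol = 98830 mol
16.31 kmol = 16310 mol
6.183 mol = 6.183 mol

6.183 mol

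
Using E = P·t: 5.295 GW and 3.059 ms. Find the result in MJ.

5.295 × 10⁹ × 3.059 × 10⁻³ = 16.197405 × 10⁶ J

16.197405 MJ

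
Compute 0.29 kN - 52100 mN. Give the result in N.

In N:
  0.29 kN = 0.29 × 10³ N = 290
  52100 mN = 52100 × 10⁻³ N = 52.1
Difference: 290 - 52.1 = 237.9

237.9 N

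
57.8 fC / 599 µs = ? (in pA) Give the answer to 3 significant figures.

(57.8 × 10^-15) / (599 × 10^-6) = 0.096494 × 10^-9 A

96.5 pA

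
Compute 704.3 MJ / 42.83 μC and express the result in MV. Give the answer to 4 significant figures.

(704.3e6) / (42.83e-6) = 16.4441e12 V

16440000 MV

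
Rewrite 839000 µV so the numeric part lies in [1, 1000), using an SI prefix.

= 839 × 10^-3 V; 10^-3 is milli.

839 mV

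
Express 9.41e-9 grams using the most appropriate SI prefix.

= 9.41e-9 grams; 1e-9 is nano.

9.41 nanograms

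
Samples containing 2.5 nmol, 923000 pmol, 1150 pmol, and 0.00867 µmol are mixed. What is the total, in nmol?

In nmol:
  2.5 nmol → 2.5
  923000 pmol = 923000 × 10⁻³ nmol = 923
  1150 pmol = 1150 × 10⁻³ nmol = 1.15
  0.00867 µmol = 0.00867 × 10³ nmol = 8.67
Sum: 2.5 + 923 + 1.15 + 8.67 = 935.32

935.32 nmol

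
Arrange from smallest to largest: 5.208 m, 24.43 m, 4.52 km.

5.208 m < 24.43 m < 4.52 km

5.208 m = 5.208 m
24.43 m = 24.43 m
4.52 km = 4520 m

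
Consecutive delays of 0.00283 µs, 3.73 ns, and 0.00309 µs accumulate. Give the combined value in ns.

9.65 ns

In ns:
  0.00283 µs = 0.00283 × 10³ ns = 2.83
  3.73 ns → 3.73
  0.00309 µs = 0.00309 × 10³ ns = 3.09
Sum: 2.83 + 3.73 + 3.09 = 9.65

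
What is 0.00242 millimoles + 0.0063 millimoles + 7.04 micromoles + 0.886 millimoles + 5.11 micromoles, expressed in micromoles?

906.87 micromoles

In micromoles:
  0.00242 millimoles = 0.00242 × 10^3 micromoles = 2.42
  0.0063 millimoles = 0.0063 × 10^3 micromoles = 6.3
  7.04 micromoles → 7.04
  0.886 millimoles = 0.886 × 10^3 micromoles = 886
  5.11 micromoles → 5.11
Sum: 2.42 + 6.3 + 7.04 + 886 + 5.11 = 906.87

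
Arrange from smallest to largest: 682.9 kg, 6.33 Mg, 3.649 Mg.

682.9 kg < 3.649 Mg < 6.33 Mg

682.9 kg = 682900 g
6.33 Mg = 6330000 g
3.649 Mg = 3649000 g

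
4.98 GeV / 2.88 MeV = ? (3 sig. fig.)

(4.98e9) / (2.88e6) = 1.729e3

1730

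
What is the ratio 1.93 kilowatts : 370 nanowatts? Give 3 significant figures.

5220000000

(1.93 × 10³) / (370 × 10⁻⁹) = 0.005216 × 10¹²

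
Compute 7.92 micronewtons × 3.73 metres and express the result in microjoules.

29.5416 microjoules

7.92e-6 × 3.73 = 29.5416e-6 J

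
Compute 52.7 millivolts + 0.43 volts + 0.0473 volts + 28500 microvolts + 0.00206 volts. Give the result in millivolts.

In millivolts:
  52.7 millivolts → 52.7
  0.43 volts = 0.43 × 10³ millivolts = 430
  0.0473 volts = 0.0473 × 10³ millivolts = 47.3
  28500 microvolts = 28500 × 10⁻³ millivolts = 28.5
  0.00206 volts = 0.00206 × 10³ millivolts = 2.06
Sum: 52.7 + 430 + 47.3 + 28.5 + 2.06 = 560.56

560.56 millivolts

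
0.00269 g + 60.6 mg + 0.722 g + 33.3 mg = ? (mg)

In mg:
  0.00269 g = 0.00269e3 mg = 2.69
  60.6 mg → 60.6
  0.722 g = 0.722e3 mg = 722
  33.3 mg → 33.3
Sum: 2.69 + 60.6 + 722 + 33.3 = 818.59

818.59 mg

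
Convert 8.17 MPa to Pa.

mega = 1e6, (no prefix) = 1e0; factor is 1e6.
8.17 × 1e6 = 8170000

8170000 Pa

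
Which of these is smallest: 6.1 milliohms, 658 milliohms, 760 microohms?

760 microohms

6.1 milliohms = 0.0061 ohms
658 milliohms = 0.658 ohms
760 microohms = 0.00076 ohms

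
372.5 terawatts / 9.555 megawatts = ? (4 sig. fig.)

38980000

(372.5 × 10^12) / (9.555 × 10^6) = 38.985 × 10^6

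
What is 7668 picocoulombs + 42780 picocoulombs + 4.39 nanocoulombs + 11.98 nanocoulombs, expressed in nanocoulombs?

In nanocoulombs:
  7668 picocoulombs = 7668e-3 nanocoulombs = 7.668
  42780 picocoulombs = 42780e-3 nanocoulombs = 42.78
  4.39 nanocoulombs → 4.39
  11.98 nanocoulombs → 11.98
Sum: 7.668 + 42.78 + 4.39 + 11.98 = 66.818

66.818 nanocoulombs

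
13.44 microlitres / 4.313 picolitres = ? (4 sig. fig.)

(13.44e-6) / (4.313e-12) = 3.1162e6

3116000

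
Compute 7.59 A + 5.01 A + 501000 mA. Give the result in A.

In A:
  7.59 A → 7.59
  5.01 A → 5.01
  501000 mA = 501000 × 10^-3 A = 501
Sum: 7.59 + 5.01 + 501 = 513.6

513.6 A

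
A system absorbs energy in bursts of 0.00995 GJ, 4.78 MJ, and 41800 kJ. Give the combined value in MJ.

56.53 MJ

In MJ:
  0.00995 GJ = 0.00995e3 MJ = 9.95
  4.78 MJ → 4.78
  41800 kJ = 41800e-3 MJ = 41.8
Sum: 9.95 + 4.78 + 41.8 = 56.53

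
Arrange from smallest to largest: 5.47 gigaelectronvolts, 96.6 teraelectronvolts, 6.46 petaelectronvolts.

5.47 gigaelectronvolts = 5470000000 electronvolts
96.6 teraelectronvolts = 96600000000000 electronvolts
6.46 petaelectronvolts = 6460000000000000 electronvolts

5.47 gigaelectronvolts < 96.6 teraelectronvolts < 6.46 petaelectronvolts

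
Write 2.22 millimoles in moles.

milli = 1e-3, (no prefix) = 1e0; factor is 1e-3.
2.22 × 1e-3 = 0.00222

0.00222 moles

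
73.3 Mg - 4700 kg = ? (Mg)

In Mg:
  73.3 Mg → 73.3
  4700 kg = 4700 × 10⁻³ Mg = 4.7
Difference: 73.3 - 4.7 = 68.6

68.6 Mg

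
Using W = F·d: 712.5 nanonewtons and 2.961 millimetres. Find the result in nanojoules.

2.1097125 nanojoules

712.5 × 10⁻⁹ × 2.961 × 10⁻³ = 2109.7125 × 10⁻¹² J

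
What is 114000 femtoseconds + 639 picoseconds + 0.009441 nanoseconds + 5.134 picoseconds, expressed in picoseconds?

In picoseconds:
  114000 femtoseconds = 114000 × 10^-3 picoseconds = 114
  639 picoseconds → 639
  0.009441 nanoseconds = 0.009441 × 10^3 picoseconds = 9.441
  5.134 picoseconds → 5.134
Sum: 114 + 639 + 9.441 + 5.134 = 767.575

767.575 picoseconds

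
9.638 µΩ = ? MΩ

0.000000000009638 MΩ

micro = 10⁻⁶, mega = 10⁶; factor is 10⁻¹².
9.638 × 10⁻¹² = 0.000000000009638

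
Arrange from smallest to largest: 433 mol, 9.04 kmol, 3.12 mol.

433 mol = 433 mol
9.04 kmol = 9040 mol
3.12 mol = 3.12 mol

3.12 mol < 433 mol < 9.04 kmol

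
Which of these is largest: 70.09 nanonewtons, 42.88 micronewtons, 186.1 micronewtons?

186.1 micronewtons

70.09 nanonewtons = 0.00000007009 newtons
42.88 micronewtons = 0.00004288 newtons
186.1 micronewtons = 0.0001861 newtons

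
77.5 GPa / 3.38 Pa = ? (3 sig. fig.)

22900000000

(77.5e9) / (3.38) = 22.93e9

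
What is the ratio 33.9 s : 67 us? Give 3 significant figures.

506000

(33.9) / (67 × 10⁻⁶) = 0.506 × 10⁶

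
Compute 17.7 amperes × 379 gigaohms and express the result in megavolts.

17.7 × 379 × 10^9 = 6708.3 × 10^9 V

6708300 megavolts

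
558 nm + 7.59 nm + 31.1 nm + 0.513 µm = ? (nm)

In nm:
  558 nm → 558
  7.59 nm → 7.59
  31.1 nm → 31.1
  0.513 µm = 0.513e3 nm = 513
Sum: 558 + 7.59 + 31.1 + 513 = 1109.69

1109.69 nm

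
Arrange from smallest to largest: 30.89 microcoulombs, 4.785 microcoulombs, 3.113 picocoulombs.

3.113 picocoulombs < 4.785 microcoulombs < 30.89 microcoulombs

30.89 microcoulombs = 0.00003089 coulombs
4.785 microcoulombs = 0.000004785 coulombs
3.113 picocoulombs = 0.000000000003113 coulombs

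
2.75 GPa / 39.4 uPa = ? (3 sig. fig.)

(2.75e9) / (39.4e-6) = 0.0698e15

69800000000000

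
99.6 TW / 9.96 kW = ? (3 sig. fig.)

10000000000

(99.6 × 10^12) / (9.96 × 10^3) = 10 × 10^9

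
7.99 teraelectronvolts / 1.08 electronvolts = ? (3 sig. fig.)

7400000000000

(7.99 × 10^12) / (1.08) = 7.398 × 10^12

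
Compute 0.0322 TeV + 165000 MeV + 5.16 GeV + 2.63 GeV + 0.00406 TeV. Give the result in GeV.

209.05 GeV

In GeV:
  0.0322 TeV = 0.0322 × 10^3 GeV = 32.2
  165000 MeV = 165000 × 10^-3 GeV = 165
  5.16 GeV → 5.16
  2.63 GeV → 2.63
  0.00406 TeV = 0.00406 × 10^3 GeV = 4.06
Sum: 32.2 + 165 + 5.16 + 2.63 + 4.06 = 209.05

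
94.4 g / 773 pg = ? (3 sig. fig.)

(94.4) / (773e-12) = 0.1221e12

122000000000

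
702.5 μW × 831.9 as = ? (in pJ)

0.00000058440975 pJ

702.5 × 10⁻⁶ × 831.9 × 10⁻¹⁸ = 584409.75 × 10⁻²⁴ J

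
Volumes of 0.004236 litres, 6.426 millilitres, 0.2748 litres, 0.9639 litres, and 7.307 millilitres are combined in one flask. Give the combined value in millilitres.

1256.669 millilitres

In millilitres:
  0.004236 litres = 0.004236 × 10^3 millilitres = 4.236
  6.426 millilitres → 6.426
  0.2748 litres = 0.2748 × 10^3 millilitres = 274.8
  0.9639 litres = 0.9639 × 10^3 millilitres = 963.9
  7.307 millilitres → 7.307
Sum: 4.236 + 6.426 + 274.8 + 963.9 + 7.307 = 1256.669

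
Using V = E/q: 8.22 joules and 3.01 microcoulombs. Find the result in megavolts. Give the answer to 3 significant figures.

2.73 megavolts

(8.22) / (3.01 × 10^-6) = 2.7309 × 10^6 V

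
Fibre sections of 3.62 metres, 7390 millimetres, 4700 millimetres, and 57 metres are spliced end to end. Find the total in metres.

72.71 metres

In metres:
  3.62 metres → 3.62
  7390 millimetres = 7390e-3 metres = 7.39
  4700 millimetres = 4700e-3 metres = 4.7
  57 metres → 57
Sum: 3.62 + 7.39 + 4.7 + 57 = 72.71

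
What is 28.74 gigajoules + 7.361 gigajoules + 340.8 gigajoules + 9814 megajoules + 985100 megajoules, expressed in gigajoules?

1371.815 gigajoules

In gigajoules:
  28.74 gigajoules → 28.74
  7.361 gigajoules → 7.361
  340.8 gigajoules → 340.8
  9814 megajoules = 9814 × 10^-3 gigajoules = 9.814
  985100 megajoules = 985100 × 10^-3 gigajoules = 985.1
Sum: 28.74 + 7.361 + 340.8 + 9.814 + 985.1 = 1371.815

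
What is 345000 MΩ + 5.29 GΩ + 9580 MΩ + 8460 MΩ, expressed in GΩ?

In GΩ:
  345000 MΩ = 345000e-3 GΩ = 345
  5.29 GΩ → 5.29
  9580 MΩ = 9580e-3 GΩ = 9.58
  8460 MΩ = 8460e-3 GΩ = 8.46
Sum: 345 + 5.29 + 9.58 + 8.46 = 368.33

368.33 GΩ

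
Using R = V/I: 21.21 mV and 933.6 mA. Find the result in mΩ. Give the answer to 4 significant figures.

22.72 mΩ

(21.21 × 10⁻³) / (933.6 × 10⁻³) = 0.0227185 Ω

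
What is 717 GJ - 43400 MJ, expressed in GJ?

673.6 GJ

In GJ:
  717 GJ → 717
  43400 MJ = 43400 × 10⁻³ GJ = 43.4
Difference: 717 - 43.4 = 673.6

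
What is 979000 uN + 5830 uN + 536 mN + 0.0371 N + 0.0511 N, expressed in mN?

In mN:
  979000 uN = 979000 × 10^-3 mN = 979
  5830 uN = 5830 × 10^-3 mN = 5.83
  536 mN → 536
  0.0371 N = 0.0371 × 10^3 mN = 37.1
  0.0511 N = 0.0511 × 10^3 mN = 51.1
Sum: 979 + 5.83 + 536 + 37.1 + 51.1 = 1609.03

1609.03 mN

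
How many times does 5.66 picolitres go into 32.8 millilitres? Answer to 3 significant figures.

(32.8e-3) / (5.66e-12) = 5.795e9

5800000000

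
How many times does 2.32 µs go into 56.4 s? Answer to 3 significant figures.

(56.4) / (2.32e-6) = 24.31e6

24300000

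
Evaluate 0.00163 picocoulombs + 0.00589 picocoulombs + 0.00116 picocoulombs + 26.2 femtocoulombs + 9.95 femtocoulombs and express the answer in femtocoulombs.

44.83 femtocoulombs

In femtocoulombs:
  0.00163 picocoulombs = 0.00163 × 10³ femtocoulombs = 1.63
  0.00589 picocoulombs = 0.00589 × 10³ femtocoulombs = 5.89
  0.00116 picocoulombs = 0.00116 × 10³ femtocoulombs = 1.16
  26.2 femtocoulombs → 26.2
  9.95 femtocoulombs → 9.95
Sum: 1.63 + 5.89 + 1.16 + 26.2 + 9.95 = 44.83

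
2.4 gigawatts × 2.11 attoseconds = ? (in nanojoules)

5.064 nanojoules

2.4 × 10⁹ × 2.11 × 10⁻¹⁸ = 5.064 × 10⁻⁹ J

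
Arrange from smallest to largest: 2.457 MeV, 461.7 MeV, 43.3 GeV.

2.457 MeV < 461.7 MeV < 43.3 GeV

2.457 MeV = 2457000 eV
461.7 MeV = 461700000 eV
43.3 GeV = 43300000000 eV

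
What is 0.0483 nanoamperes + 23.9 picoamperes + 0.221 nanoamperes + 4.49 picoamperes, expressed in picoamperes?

In picoamperes:
  0.0483 nanoamperes = 0.0483 × 10^3 picoamperes = 48.3
  23.9 picoamperes → 23.9
  0.221 nanoamperes = 0.221 × 10^3 picoamperes = 221
  4.49 picoamperes → 4.49
Sum: 48.3 + 23.9 + 221 + 4.49 = 297.69

297.69 picoamperes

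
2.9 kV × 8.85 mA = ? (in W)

25.665 W

2.9 × 10³ × 8.85 × 10⁻³ = 25.665 W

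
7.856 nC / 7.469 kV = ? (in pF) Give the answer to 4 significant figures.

1.052 pF

(7.856e-9) / (7.469e3) = 1.05181e-12 F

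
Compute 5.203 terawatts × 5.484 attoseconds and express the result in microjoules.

5.203 × 10¹² × 5.484 × 10⁻¹⁸ = 28.533252 × 10⁻⁶ J

28.533252 microjoules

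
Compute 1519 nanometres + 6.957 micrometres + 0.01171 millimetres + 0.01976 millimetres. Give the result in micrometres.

In micrometres:
  1519 nanometres = 1519e-3 micrometres = 1.519
  6.957 micrometres → 6.957
  0.01171 millimetres = 0.01171e3 micrometres = 11.71
  0.01976 millimetres = 0.01976e3 micrometres = 19.76
Sum: 1.519 + 6.957 + 11.71 + 19.76 = 39.946

39.946 micrometres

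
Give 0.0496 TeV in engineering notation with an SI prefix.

= 49.6 × 10⁹ eV; 10⁹ is giga.

49.6 GeV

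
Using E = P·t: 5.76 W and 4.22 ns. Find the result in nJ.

24.3072 nJ

5.76 × 4.22 × 10⁻⁹ = 24.3072 × 10⁻⁹ J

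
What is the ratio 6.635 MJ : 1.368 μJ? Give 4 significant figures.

4850000000000

(6.635 × 10⁶) / (1.368 × 10⁻⁶) = 4.8501 × 10¹²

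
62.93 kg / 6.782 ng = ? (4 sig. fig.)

9279000000000

(62.93e3) / (6.782e-9) = 9.279e12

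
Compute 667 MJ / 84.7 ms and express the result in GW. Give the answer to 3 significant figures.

(667 × 10⁶) / (84.7 × 10⁻³) = 7.8749 × 10⁹ W

7.87 GW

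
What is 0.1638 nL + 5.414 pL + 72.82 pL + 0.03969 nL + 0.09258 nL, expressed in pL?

374.304 pL

In pL:
  0.1638 nL = 0.1638e3 pL = 163.8
  5.414 pL → 5.414
  72.82 pL → 72.82
  0.03969 nL = 0.03969e3 pL = 39.69
  0.09258 nL = 0.09258e3 pL = 92.58
Sum: 163.8 + 5.414 + 72.82 + 39.69 + 92.58 = 374.304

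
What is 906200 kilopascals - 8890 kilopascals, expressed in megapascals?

897.31 megapascals

In megapascals:
  906200 kilopascals = 906200e-3 megapascals = 906.2
  8890 kilopascals = 8890e-3 megapascals = 8.89
Difference: 906.2 - 8.89 = 897.31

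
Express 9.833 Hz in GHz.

0.000000009833 GHz

(no prefix) = 10^0, giga = 10^9; factor is 10^-9.
9.833 × 10^-9 = 0.000000009833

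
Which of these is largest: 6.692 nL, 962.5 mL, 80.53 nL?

6.692 nL = 0.000000006692 L
962.5 mL = 0.9625 L
80.53 nL = 0.00000008053 L

962.5 mL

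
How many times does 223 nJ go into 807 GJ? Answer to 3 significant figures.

3620000000000000000

(807 × 10⁹) / (223 × 10⁻⁹) = 3.619 × 10¹⁸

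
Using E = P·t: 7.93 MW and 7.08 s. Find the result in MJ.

7.93e6 × 7.08 = 56.1444e6 J

56.1444 MJ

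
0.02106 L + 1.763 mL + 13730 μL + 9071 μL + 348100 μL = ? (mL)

In mL:
  0.02106 L = 0.02106 × 10³ mL = 21.06
  1.763 mL → 1.763
  13730 μL = 13730 × 10⁻³ mL = 13.73
  9071 μL = 9071 × 10⁻³ mL = 9.071
  348100 μL = 348100 × 10⁻³ mL = 348.1
Sum: 21.06 + 1.763 + 13.73 + 9.071 + 348.1 = 393.724

393.724 mL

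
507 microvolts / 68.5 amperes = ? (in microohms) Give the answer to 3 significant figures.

(507 × 10^-6) / (68.5) = 7.4015 × 10^-6 Ω

7.40 microohms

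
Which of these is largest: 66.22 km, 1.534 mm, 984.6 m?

66.22 km = 66220 m
1.534 mm = 0.001534 m
984.6 m = 984.6 m

66.22 km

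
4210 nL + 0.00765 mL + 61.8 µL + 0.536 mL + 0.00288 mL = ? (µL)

612.54 µL

In µL:
  4210 nL = 4210 × 10^-3 µL = 4.21
  0.00765 mL = 0.00765 × 10^3 µL = 7.65
  61.8 µL → 61.8
  0.536 mL = 0.536 × 10^3 µL = 536
  0.00288 mL = 0.00288 × 10^3 µL = 2.88
Sum: 4.21 + 7.65 + 61.8 + 536 + 2.88 = 612.54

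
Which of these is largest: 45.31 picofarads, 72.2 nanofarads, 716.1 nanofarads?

716.1 nanofarads

45.31 picofarads = 0.00000000004531 farads
72.2 nanofarads = 0.0000000722 farads
716.1 nanofarads = 0.0000007161 farads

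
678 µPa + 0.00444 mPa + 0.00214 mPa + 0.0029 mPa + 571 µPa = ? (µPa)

1258.48 µPa

In µPa:
  678 µPa → 678
  0.00444 mPa = 0.00444e3 µPa = 4.44
  0.00214 mPa = 0.00214e3 µPa = 2.14
  0.0029 mPa = 0.0029e3 µPa = 2.9
  571 µPa → 571
Sum: 678 + 4.44 + 2.14 + 2.9 + 571 = 1258.48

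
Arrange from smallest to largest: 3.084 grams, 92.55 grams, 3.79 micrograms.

3.084 grams = 3.084 grams
92.55 grams = 92.55 grams
3.79 micrograms = 0.00000379 grams

3.79 micrograms < 3.084 grams < 92.55 grams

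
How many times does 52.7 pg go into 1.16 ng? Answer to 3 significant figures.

(1.16 × 10⁻⁹) / (52.7 × 10⁻¹²) = 0.02201 × 10³

22.0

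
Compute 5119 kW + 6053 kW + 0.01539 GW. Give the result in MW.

26.562 MW

In MW:
  5119 kW = 5119e-3 MW = 5.119
  6053 kW = 6053e-3 MW = 6.053
  0.01539 GW = 0.01539e3 MW = 15.39
Sum: 5.119 + 6.053 + 15.39 = 26.562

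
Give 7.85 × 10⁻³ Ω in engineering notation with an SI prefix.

7.85 mΩ

= 7.85 × 10⁻³ Ω; 10⁻³ is milli.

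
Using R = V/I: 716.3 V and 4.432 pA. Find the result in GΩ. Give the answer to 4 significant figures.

161600 GΩ

(716.3) / (4.432 × 10⁻¹²) = 161.62 × 10¹² Ω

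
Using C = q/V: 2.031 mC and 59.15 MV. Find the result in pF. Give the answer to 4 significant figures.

(2.031 × 10^-3) / (59.15 × 10^6) = 0.0343364 × 10^-9 F

34.34 pF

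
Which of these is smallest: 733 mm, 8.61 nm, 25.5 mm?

8.61 nm

733 mm = 0.733 m
8.61 nm = 0.00000000861 m
25.5 mm = 0.0255 m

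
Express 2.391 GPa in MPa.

giga = 10⁹, mega = 10⁶; factor is 10³.
2.391 × 10³ = 2391

2391 MPa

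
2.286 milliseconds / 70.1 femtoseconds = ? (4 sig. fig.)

(2.286 × 10^-3) / (70.1 × 10^-15) = 0.032611 × 10^12

32610000000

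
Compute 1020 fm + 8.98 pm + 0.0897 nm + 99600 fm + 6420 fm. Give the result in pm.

In pm:
  1020 fm = 1020 × 10⁻³ pm = 1.02
  8.98 pm → 8.98
  0.0897 nm = 0.0897 × 10³ pm = 89.7
  99600 fm = 99600 × 10⁻³ pm = 99.6
  6420 fm = 6420 × 10⁻³ pm = 6.42
Sum: 1.02 + 8.98 + 89.7 + 99.6 + 6.42 = 205.72

205.72 pm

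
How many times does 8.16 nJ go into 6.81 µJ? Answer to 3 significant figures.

(6.81e-6) / (8.16e-9) = 0.8346e3

835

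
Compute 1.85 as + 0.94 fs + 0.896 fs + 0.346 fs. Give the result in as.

2183.85 as

In as:
  1.85 as → 1.85
  0.94 fs = 0.94 × 10^3 as = 940
  0.896 fs = 0.896 × 10^3 as = 896
  0.346 fs = 0.346 × 10^3 as = 346
Sum: 1.85 + 940 + 896 + 346 = 2183.85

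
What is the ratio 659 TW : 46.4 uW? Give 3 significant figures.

(659e12) / (46.4e-6) = 14.2e18

14200000000000000000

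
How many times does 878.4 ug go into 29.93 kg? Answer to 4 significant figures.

(29.93 × 10^3) / (878.4 × 10^-6) = 0.034073 × 10^9

34070000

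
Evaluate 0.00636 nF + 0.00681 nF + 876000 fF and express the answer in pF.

In pF:
  0.00636 nF = 0.00636e3 pF = 6.36
  0.00681 nF = 0.00681e3 pF = 6.81
  876000 fF = 876000e-3 pF = 876
Sum: 6.36 + 6.81 + 876 = 889.17

889.17 pF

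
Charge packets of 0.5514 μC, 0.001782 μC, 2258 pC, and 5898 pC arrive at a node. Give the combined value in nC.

In nC:
  0.5514 μC = 0.5514 × 10^3 nC = 551.4
  0.001782 μC = 0.001782 × 10^3 nC = 1.782
  2258 pC = 2258 × 10^-3 nC = 2.258
  5898 pC = 5898 × 10^-3 nC = 5.898
Sum: 551.4 + 1.782 + 2.258 + 5.898 = 561.338

561.338 nC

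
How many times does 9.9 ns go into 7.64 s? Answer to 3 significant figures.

772000000

(7.64) / (9.9e-9) = 0.7717e9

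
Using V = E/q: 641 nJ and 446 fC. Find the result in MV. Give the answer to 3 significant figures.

(641 × 10^-9) / (446 × 10^-15) = 1.4372 × 10^6 V

1.44 MV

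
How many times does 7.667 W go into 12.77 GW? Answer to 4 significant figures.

1666000000

(12.77e9) / (7.667) = 1.6656e9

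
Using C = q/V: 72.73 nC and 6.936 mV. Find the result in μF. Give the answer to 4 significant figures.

(72.73 × 10⁻⁹) / (6.936 × 10⁻³) = 10.4859 × 10⁻⁶ F

10.49 μF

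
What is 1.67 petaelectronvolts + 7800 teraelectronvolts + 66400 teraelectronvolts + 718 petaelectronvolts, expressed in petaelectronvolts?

793.87 petaelectronvolts

In petaelectronvolts:
  1.67 petaelectronvolts → 1.67
  7800 teraelectronvolts = 7800 × 10⁻³ petaelectronvolts = 7.8
  66400 teraelectronvolts = 66400 × 10⁻³ petaelectronvolts = 66.4
  718 petaelectronvolts → 718
Sum: 1.67 + 7.8 + 66.4 + 718 = 793.87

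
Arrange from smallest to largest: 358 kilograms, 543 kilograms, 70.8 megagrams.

358 kilograms = 358000 grams
543 kilograms = 543000 grams
70.8 megagrams = 70800000 grams

358 kilograms < 543 kilograms < 70.8 megagrams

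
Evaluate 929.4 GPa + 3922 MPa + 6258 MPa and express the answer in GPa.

In GPa:
  929.4 GPa → 929.4
  3922 MPa = 3922e-3 GPa = 3.922
  6258 MPa = 6258e-3 GPa = 6.258
Sum: 929.4 + 3.922 + 6.258 = 939.58

939.58 GPa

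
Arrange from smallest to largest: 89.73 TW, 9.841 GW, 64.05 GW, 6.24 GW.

89.73 TW = 89730000000000 W
9.841 GW = 9841000000 W
64.05 GW = 64050000000 W
6.24 GW = 6240000000 W

6.24 GW < 9.841 GW < 64.05 GW < 89.73 TW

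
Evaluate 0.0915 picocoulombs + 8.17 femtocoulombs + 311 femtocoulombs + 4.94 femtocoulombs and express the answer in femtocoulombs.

In femtocoulombs:
  0.0915 picocoulombs = 0.0915 × 10³ femtocoulombs = 91.5
  8.17 femtocoulombs → 8.17
  311 femtocoulombs → 311
  4.94 femtocoulombs → 4.94
Sum: 91.5 + 8.17 + 311 + 4.94 = 415.61

415.61 femtocoulombs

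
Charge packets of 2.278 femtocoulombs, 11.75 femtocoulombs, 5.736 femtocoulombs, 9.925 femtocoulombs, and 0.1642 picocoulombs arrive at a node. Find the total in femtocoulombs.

In femtocoulombs:
  2.278 femtocoulombs → 2.278
  11.75 femtocoulombs → 11.75
  5.736 femtocoulombs → 5.736
  9.925 femtocoulombs → 9.925
  0.1642 picocoulombs = 0.1642e3 femtocoulombs = 164.2
Sum: 2.278 + 11.75 + 5.736 + 9.925 + 164.2 = 193.889

193.889 femtocoulombs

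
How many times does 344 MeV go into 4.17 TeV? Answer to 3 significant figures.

(4.17e12) / (344e6) = 0.01212e6

12100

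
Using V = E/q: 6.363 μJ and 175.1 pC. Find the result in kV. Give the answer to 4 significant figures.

(6.363 × 10^-6) / (175.1 × 10^-12) = 0.0363392 × 10^6 V

36.34 kV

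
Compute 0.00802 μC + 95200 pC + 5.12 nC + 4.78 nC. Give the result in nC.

113.12 nC

In nC:
  0.00802 μC = 0.00802 × 10^3 nC = 8.02
  95200 pC = 95200 × 10^-3 nC = 95.2
  5.12 nC → 5.12
  4.78 nC → 4.78
Sum: 8.02 + 95.2 + 5.12 + 4.78 = 113.12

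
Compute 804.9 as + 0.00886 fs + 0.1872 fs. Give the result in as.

1000.96 as

In as:
  804.9 as → 804.9
  0.00886 fs = 0.00886 × 10^3 as = 8.86
  0.1872 fs = 0.1872 × 10^3 as = 187.2
Sum: 804.9 + 8.86 + 187.2 = 1000.96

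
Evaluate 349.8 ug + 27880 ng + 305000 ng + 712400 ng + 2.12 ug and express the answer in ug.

In ug:
  349.8 ug → 349.8
  27880 ng = 27880 × 10⁻³ ug = 27.88
  305000 ng = 305000 × 10⁻³ ug = 305
  712400 ng = 712400 × 10⁻³ ug = 712.4
  2.12 ug → 2.12
Sum: 349.8 + 27.88 + 305 + 712.4 + 2.12 = 1397.2

1397.2 ug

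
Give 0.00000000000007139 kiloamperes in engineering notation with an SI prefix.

= 71.39 × 10^-12 amperes; 10^-12 is pico.

71.39 picoamperes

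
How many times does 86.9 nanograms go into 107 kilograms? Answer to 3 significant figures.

(107 × 10^3) / (86.9 × 10^-9) = 1.231 × 10^12

1230000000000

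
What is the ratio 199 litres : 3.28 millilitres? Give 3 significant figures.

60700

(199) / (3.28 × 10^-3) = 60.67 × 10^3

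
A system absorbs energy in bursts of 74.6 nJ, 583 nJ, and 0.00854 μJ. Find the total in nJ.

In nJ:
  74.6 nJ → 74.6
  583 nJ → 583
  0.00854 μJ = 0.00854 × 10^3 nJ = 8.54
Sum: 74.6 + 583 + 8.54 = 666.14

666.14 nJ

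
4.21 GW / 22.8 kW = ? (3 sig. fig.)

185000

(4.21e9) / (22.8e3) = 0.1846e6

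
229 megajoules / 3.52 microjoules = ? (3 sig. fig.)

65100000000000

(229 × 10^6) / (3.52 × 10^-6) = 65.06 × 10^12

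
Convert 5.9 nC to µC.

0.0059 µC

nano = 1e-9, micro = 1e-6; factor is 1e-3.
5.9 × 1e-3 = 0.0059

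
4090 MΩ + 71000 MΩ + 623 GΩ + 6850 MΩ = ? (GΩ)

704.94 GΩ

In GΩ:
  4090 MΩ = 4090 × 10⁻³ GΩ = 4.09
  71000 MΩ = 71000 × 10⁻³ GΩ = 71
  623 GΩ → 623
  6850 MΩ = 6850 × 10⁻³ GΩ = 6.85
Sum: 4.09 + 71 + 623 + 6.85 = 704.94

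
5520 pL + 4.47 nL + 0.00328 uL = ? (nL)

13.27 nL

In nL:
  5520 pL = 5520 × 10⁻³ nL = 5.52
  4.47 nL → 4.47
  0.00328 uL = 0.00328 × 10³ nL = 3.28
Sum: 5.52 + 4.47 + 3.28 = 13.27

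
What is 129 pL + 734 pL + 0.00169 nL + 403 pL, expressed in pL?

In pL:
  129 pL → 129
  734 pL → 734
  0.00169 nL = 0.00169 × 10³ pL = 1.69
  403 pL → 403
Sum: 129 + 734 + 1.69 + 403 = 1267.69

1267.69 pL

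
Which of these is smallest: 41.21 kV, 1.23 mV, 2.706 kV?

1.23 mV

41.21 kV = 41210 V
1.23 mV = 0.00123 V
2.706 kV = 2706 V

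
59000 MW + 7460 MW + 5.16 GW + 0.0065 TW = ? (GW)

78.12 GW

In GW:
  59000 MW = 59000 × 10⁻³ GW = 59
  7460 MW = 7460 × 10⁻³ GW = 7.46
  5.16 GW → 5.16
  0.0065 TW = 0.0065 × 10³ GW = 6.5
Sum: 59 + 7.46 + 5.16 + 6.5 = 78.12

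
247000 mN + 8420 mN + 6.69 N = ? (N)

In N:
  247000 mN = 247000e-3 N = 247
  8420 mN = 8420e-3 N = 8.42
  6.69 N → 6.69
Sum: 247 + 8.42 + 6.69 = 262.11

262.11 N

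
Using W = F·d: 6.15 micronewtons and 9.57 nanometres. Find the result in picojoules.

6.15e-6 × 9.57e-9 = 58.8555e-15 J

0.0588555 picojoules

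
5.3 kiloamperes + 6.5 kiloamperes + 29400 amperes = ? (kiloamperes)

41.2 kiloamperes

In kiloamperes:
  5.3 kiloamperes → 5.3
  6.5 kiloamperes → 6.5
  29400 amperes = 29400 × 10⁻³ kiloamperes = 29.4
Sum: 5.3 + 6.5 + 29.4 = 41.2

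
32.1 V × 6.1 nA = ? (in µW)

0.19581 µW

32.1 × 6.1 × 10^-9 = 195.81 × 10^-9 W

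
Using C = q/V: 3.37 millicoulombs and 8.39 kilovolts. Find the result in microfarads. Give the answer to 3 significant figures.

(3.37e-3) / (8.39e3) = 0.40167e-6 F

0.402 microfarads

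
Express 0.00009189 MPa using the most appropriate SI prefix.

91.89 Pa

= 91.89 Pa; mantissa already in [1, 1000).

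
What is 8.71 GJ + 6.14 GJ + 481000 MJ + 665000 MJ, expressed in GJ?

1160.85 GJ

In GJ:
  8.71 GJ → 8.71
  6.14 GJ → 6.14
  481000 MJ = 481000 × 10⁻³ GJ = 481
  665000 MJ = 665000 × 10⁻³ GJ = 665
Sum: 8.71 + 6.14 + 481 + 665 = 1160.85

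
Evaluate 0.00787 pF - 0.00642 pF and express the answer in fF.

1.45 fF

In fF:
  0.00787 pF = 0.00787 × 10³ fF = 7.87
  0.00642 pF = 0.00642 × 10³ fF = 6.42
Difference: 7.87 - 6.42 = 1.45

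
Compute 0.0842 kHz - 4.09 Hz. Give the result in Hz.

In Hz:
  0.0842 kHz = 0.0842 × 10³ Hz = 84.2
  4.09 Hz → 4.09
Difference: 84.2 - 4.09 = 80.11

80.11 Hz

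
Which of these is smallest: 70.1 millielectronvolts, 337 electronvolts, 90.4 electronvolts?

70.1 millielectronvolts

70.1 millielectronvolts = 0.0701 electronvolts
337 electronvolts = 337 electronvolts
90.4 electronvolts = 90.4 electronvolts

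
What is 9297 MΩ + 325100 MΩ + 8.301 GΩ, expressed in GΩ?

342.698 GΩ

In GΩ:
  9297 MΩ = 9297 × 10^-3 GΩ = 9.297
  325100 MΩ = 325100 × 10^-3 GΩ = 325.1
  8.301 GΩ → 8.301
Sum: 9.297 + 325.1 + 8.301 = 342.698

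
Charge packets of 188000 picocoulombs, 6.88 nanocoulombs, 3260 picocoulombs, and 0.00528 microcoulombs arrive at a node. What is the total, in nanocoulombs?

In nanocoulombs:
  188000 picocoulombs = 188000e-3 nanocoulombs = 188
  6.88 nanocoulombs → 6.88
  3260 picocoulombs = 3260e-3 nanocoulombs = 3.26
  0.00528 microcoulombs = 0.00528e3 nanocoulombs = 5.28
Sum: 188 + 6.88 + 3.26 + 5.28 = 203.42

203.42 nanocoulombs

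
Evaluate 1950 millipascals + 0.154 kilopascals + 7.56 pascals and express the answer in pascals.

In pascals:
  1950 millipascals = 1950 × 10⁻³ pascals = 1.95
  0.154 kilopascals = 0.154 × 10³ pascals = 154
  7.56 pascals → 7.56
Sum: 1.95 + 154 + 7.56 = 163.51

163.51 pascals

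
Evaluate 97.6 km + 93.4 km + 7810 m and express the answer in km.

198.81 km

In km:
  97.6 km → 97.6
  93.4 km → 93.4
  7810 m = 7810 × 10^-3 km = 7.81
Sum: 97.6 + 93.4 + 7.81 = 198.81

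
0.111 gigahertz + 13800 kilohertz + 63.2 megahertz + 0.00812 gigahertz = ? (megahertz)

In megahertz:
  0.111 gigahertz = 0.111 × 10^3 megahertz = 111
  13800 kilohertz = 13800 × 10^-3 megahertz = 13.8
  63.2 megahertz → 63.2
  0.00812 gigahertz = 0.00812 × 10^3 megahertz = 8.12
Sum: 111 + 13.8 + 63.2 + 8.12 = 196.12

196.12 megahertz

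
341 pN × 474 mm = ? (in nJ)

0.161634 nJ

341 × 10⁻¹² × 474 × 10⁻³ = 161634 × 10⁻¹⁵ J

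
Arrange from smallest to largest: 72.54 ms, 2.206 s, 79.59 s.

72.54 ms < 2.206 s < 79.59 s

72.54 ms = 0.07254 s
2.206 s = 2.206 s
79.59 s = 79.59 s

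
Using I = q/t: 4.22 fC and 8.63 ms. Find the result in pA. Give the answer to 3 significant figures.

(4.22 × 10⁻¹⁵) / (8.63 × 10⁻³) = 0.48899 × 10⁻¹² A

0.489 pA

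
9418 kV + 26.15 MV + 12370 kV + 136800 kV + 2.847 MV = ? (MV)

187.585 MV

In MV:
  9418 kV = 9418 × 10⁻³ MV = 9.418
  26.15 MV → 26.15
  12370 kV = 12370 × 10⁻³ MV = 12.37
  136800 kV = 136800 × 10⁻³ MV = 136.8
  2.847 MV → 2.847
Sum: 9.418 + 26.15 + 12.37 + 136.8 + 2.847 = 187.585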